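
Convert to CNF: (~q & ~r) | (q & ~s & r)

(~q | ~s) & (~q | r) & (~r | q) & (~r | ~s)

(~q & ~r) | (q & ~s & r)
≡ (~q | q) & (~q | ~s) & (~q | r) & (~r | q) & (~r | ~s) & (~r | r)
≡ (~q | ~s) & (~q | r) & (~r | q) & (~r | ~s)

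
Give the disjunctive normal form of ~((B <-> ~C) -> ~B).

~((B <-> ~C) -> ~B)
≡ ~(~(B <-> ~C) | ~B)   [eliminate ->]
≡ ~(~((B -> ~C) & (~C -> B)) | ~B)   [eliminate <->]
≡ ~(~((~B | ~C) & (~C -> B)) | ~B)   [eliminate ->]
≡ ~(~((~B | ~C) & (~~C | B)) | ~B)   [eliminate ->]
≡ ~~((~B | ~C) & (~~C | B)) & ~~B   [De Morgan]
≡ (~B | ~C) & (~~C | B) & ~~B   [double negation]
≡ (~B | ~C) & (C | B) & ~~B   [double negation]
≡ (~B | ~C) & (C | B) & B   [double negation]
≡ (~B & C & B) | (~B & B & B) | (~C & C & B) | (~C & B & B)   [distribute & over |]
≡ ~C & B   [simplify]

~C & B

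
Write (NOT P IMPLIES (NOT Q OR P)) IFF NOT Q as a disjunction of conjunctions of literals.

(NOT P IMPLIES (NOT Q OR P)) IFF NOT Q
≡ ((NOT P IMPLIES (NOT Q OR P)) IMPLIES NOT Q) AND (NOT Q IMPLIES (NOT P IMPLIES (NOT Q OR P)))   [eliminate IFF]
≡ (NOT (NOT P IMPLIES (NOT Q OR P)) OR NOT Q) AND (NOT Q IMPLIES (NOT P IMPLIES (NOT Q OR P)))   [eliminate IMPLIES]
≡ (NOT (NOT NOT P OR NOT Q OR P) OR NOT Q) AND (NOT Q IMPLIES (NOT P IMPLIES (NOT Q OR P)))   [eliminate IMPLIES]
≡ (NOT (NOT NOT P OR NOT Q OR P) OR NOT Q) AND (NOT NOT Q OR (NOT P IMPLIES (NOT Q OR P)))   [eliminate IMPLIES]
≡ (NOT (NOT NOT P OR NOT Q OR P) OR NOT Q) AND (NOT NOT Q OR NOT NOT P OR NOT Q OR P)   [eliminate IMPLIES]
≡ ((NOT NOT NOT P AND NOT NOT Q AND NOT P) OR NOT Q) AND (NOT NOT Q OR NOT NOT P OR NOT Q OR P)   [De Morgan]
≡ ((NOT P AND NOT NOT Q AND NOT P) OR NOT Q) AND (NOT NOT Q OR NOT NOT P OR NOT Q OR P)   [double negation]
≡ ((NOT P AND Q AND NOT P) OR NOT Q) AND (NOT NOT Q OR NOT NOT P OR NOT Q OR P)   [double negation]
≡ ((NOT P AND Q AND NOT P) OR NOT Q) AND (Q OR NOT NOT P OR NOT Q OR P)   [double negation]
≡ ((NOT P AND Q AND NOT P) OR NOT Q) AND (Q OR P OR NOT Q OR P)   [double negation]
≡ (NOT P AND Q AND NOT P AND Q) OR (NOT P AND Q AND NOT P AND P) OR (NOT P AND Q AND NOT P AND NOT Q) OR (NOT P AND Q AND NOT P AND P) OR (NOT Q AND Q) OR (NOT Q AND P) OR (NOT Q AND NOT Q) OR (NOT Q AND P)   [distribute AND over OR]
≡ (NOT P AND Q) OR NOT Q   [simplify]

(NOT P AND Q) OR NOT Q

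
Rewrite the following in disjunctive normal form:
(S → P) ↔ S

(S → P) ↔ S
≡ ((S → P) → S) ∧ (S → (S → P))   [eliminate ↔]
≡ (¬(S → P) ∨ S) ∧ (S → (S → P))   [eliminate →]
≡ (¬(¬S ∨ P) ∨ S) ∧ (S → (S → P))   [eliminate →]
≡ (¬(¬S ∨ P) ∨ S) ∧ (¬S ∨ (S → P))   [eliminate →]
≡ (¬(¬S ∨ P) ∨ S) ∧ (¬S ∨ ¬S ∨ P)   [eliminate →]
≡ ((¬¬S ∧ ¬P) ∨ S) ∧ (¬S ∨ ¬S ∨ P)   [De Morgan]
≡ ((S ∧ ¬P) ∨ S) ∧ (¬S ∨ ¬S ∨ P)   [double negation]
≡ (S ∧ ¬P ∧ ¬S) ∨ (S ∧ ¬P ∧ ¬S) ∨ (S ∧ ¬P ∧ P) ∨ (S ∧ ¬S) ∨ (S ∧ ¬S) ∨ (S ∧ P)   [distribute ∧ over ∨]
≡ S ∧ P   [simplify]

S ∧ P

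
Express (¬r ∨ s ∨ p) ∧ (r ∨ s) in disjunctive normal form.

(¬r ∨ s ∨ p) ∧ (r ∨ s)
≡ (¬r ∧ r) ∨ (¬r ∧ s) ∨ (s ∧ r) ∨ (s ∧ s) ∨ (p ∧ r) ∨ (p ∧ s)   [distribute ∧ over ∨]
≡ s ∨ (p ∧ r)   [simplify]

s ∨ (p ∧ r)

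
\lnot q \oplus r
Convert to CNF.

(\lnot q \lor r) \land (q \lor \lnot r)

\lnot q \oplus r
≡ (\lnot q \lor r) \land \lnot (\lnot q \land r)
≡ (\lnot q \lor r) \land (\lnot \lnot q \lor \lnot r)
≡ (\lnot q \lor r) \land (q \lor \lnot r)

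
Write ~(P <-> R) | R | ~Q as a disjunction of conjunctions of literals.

(P & ~R) | R | ~Q

~(P <-> R) | R | ~Q
⇔ ~((P -> R) & (R -> P)) | R | ~Q   [eliminate <->]
⇔ ~((~P | R) & (R -> P)) | R | ~Q   [eliminate ->]
⇔ ~((~P | R) & (~R | P)) | R | ~Q   [eliminate ->]
⇔ ~(~P | R) | ~(~R | P) | R | ~Q   [De Morgan]
⇔ (~~P & ~R) | ~(~R | P) | R | ~Q   [De Morgan]
⇔ (P & ~R) | ~(~R | P) | R | ~Q   [double negation]
⇔ (P & ~R) | (~~R & ~P) | R | ~Q   [De Morgan]
⇔ (P & ~R) | (R & ~P) | R | ~Q   [double negation]
⇔ (P & ~R) | R | ~Q   [simplify]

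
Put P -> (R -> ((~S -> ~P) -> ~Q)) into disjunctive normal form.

~P | ~R | (~S & P) | ~Q

P -> (R -> ((~S -> ~P) -> ~Q))
≡ ~P | (R -> ((~S -> ~P) -> ~Q))
≡ ~P | ~R | ((~S -> ~P) -> ~Q)
≡ ~P | ~R | ~(~S -> ~P) | ~Q
≡ ~P | ~R | ~(~~S | ~P) | ~Q
≡ ~P | ~R | (~~~S & ~~P) | ~Q
≡ ~P | ~R | (~S & ~~P) | ~Q
≡ ~P | ~R | (~S & P) | ~Q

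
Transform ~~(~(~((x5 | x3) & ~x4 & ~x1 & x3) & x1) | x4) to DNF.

~x1 | x4

~~(~(~((x5 | x3) & ~x4 & ~x1 & x3) & x1) | x4)
⇔ ~(~((x5 | x3) & ~x4 & ~x1 & x3) & x1) | x4   [double negation]
⇔ ~~((x5 | x3) & ~x4 & ~x1 & x3) | ~x1 | x4   [De Morgan]
⇔ ((x5 | x3) & ~x4 & ~x1 & x3) | ~x1 | x4   [double negation]
⇔ (x5 & ~x4 & ~x1 & x3) | (x3 & ~x4 & ~x1 & x3) | ~x1 | x4   [distribute & over |]
⇔ ~x1 | x4   [simplify]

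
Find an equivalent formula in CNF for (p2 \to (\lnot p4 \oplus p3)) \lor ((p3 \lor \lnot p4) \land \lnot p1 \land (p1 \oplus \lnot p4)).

(p2 \to (\lnot p4 \oplus p3)) \lor ((p3 \lor \lnot p4) \land \lnot p1 \land (p1 \oplus \lnot p4))
≡ \lnot p2 \lor (\lnot p4 \oplus p3) \lor ((p3 \lor \lnot p4) \land \lnot p1 \land (p1 \oplus \lnot p4))   [eliminate \to]
≡ \lnot p2 \lor ((\lnot p4 \lor p3) \land \lnot (\lnot p4 \land p3)) \lor ((p3 \lor \lnot p4) \land \lnot p1 \land (p1 \oplus \lnot p4))   [expand \oplus]
≡ \lnot p2 \lor ((\lnot p4 \lor p3) \land \lnot (\lnot p4 \land p3)) \lor ((p3 \lor \lnot p4) \land \lnot p1 \land (p1 \lor \lnot p4) \land \lnot (p1 \land \lnot p4))   [expand \oplus]
≡ \lnot p2 \lor ((\lnot p4 \lor p3) \land (\lnot \lnot p4 \lor \lnot p3)) \lor ((p3 \lor \lnot p4) \land \lnot p1 \land (p1 \lor \lnot p4) \land \lnot (p1 \land \lnot p4))   [De Morgan]
≡ \lnot p2 \lor ((\lnot p4 \lor p3) \land (p4 \lor \lnot p3)) \lor ((p3 \lor \lnot p4) \land \lnot p1 \land (p1 \lor \lnot p4) \land \lnot (p1 \land \lnot p4))   [double negation]
≡ \lnot p2 \lor ((\lnot p4 \lor p3) \land (p4 \lor \lnot p3)) \lor ((p3 \lor \lnot p4) \land \lnot p1 \land (p1 \lor \lnot p4) \land (\lnot p1 \lor \lnot \lnot p4))   [De Morgan]
≡ \lnot p2 \lor ((\lnot p4 \lor p3) \land (p4 \lor \lnot p3)) \lor ((p3 \lor \lnot p4) \land \lnot p1 \land (p1 \lor \lnot p4) \land (\lnot p1 \lor p4))   [double negation]
≡ (\lnot p2 \lor \lnot p4 \lor p3 \lor p3 \lor \lnot p4) \land (\lnot p2 \lor \lnot p4 \lor p3 \lor \lnot p1) \land (\lnot p2 \lor \lnot p4 \lor p3 \lor p1 \lor \lnot p4) \land (\lnot p2 \lor \lnot p4 \lor p3 \lor \lnot p1 \lor p4) \land (\lnot p2 \lor p4 \lor \lnot p3 \lor p3 \lor \lnot p4) \land (\lnot p2 \lor p4 \lor \lnot p3 \lor \lnot p1) \land (\lnot p2 \lor p4 \lor \lnot p3 \lor p1 \lor \lnot p4) \land (\lnot p2 \lor p4 \lor \lnot p3 \lor \lnot p1 \lor p4)   [distribute \lor over \land]
≡ (\lnot p2 \lor \lnot p4 \lor p3) \land (\lnot p2 \lor p4 \lor \lnot p3 \lor \lnot p1)   [simplify]

(\lnot p2 \lor \lnot p4 \lor p3) \land (\lnot p2 \lor p4 \lor \lnot p3 \lor \lnot p1)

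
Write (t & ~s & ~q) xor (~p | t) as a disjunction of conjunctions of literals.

(t & ~s & ~q) xor (~p | t)
⇔ (t & ~s & ~q & ~(~p | t)) | (~(t & ~s & ~q) & (~p | t))   [expand xor]
⇔ (t & ~s & ~q & ~~p & ~t) | (~(t & ~s & ~q) & (~p | t))   [De Morgan]
⇔ (t & ~s & ~q & p & ~t) | (~(t & ~s & ~q) & (~p | t))   [double negation]
⇔ (t & ~s & ~q & p & ~t) | ((~t | ~~s | ~~q) & (~p | t))   [De Morgan]
⇔ (t & ~s & ~q & p & ~t) | ((~t | s | ~~q) & (~p | t))   [double negation]
⇔ (t & ~s & ~q & p & ~t) | ((~t | s | q) & (~p | t))   [double negation]
⇔ (t & ~s & ~q & p & ~t) | (~t & ~p) | (~t & t) | (s & ~p) | (s & t) | (q & ~p) | (q & t)   [distribute & over |]
⇔ (~t & ~p) | (s & ~p) | (s & t) | (q & ~p) | (q & t)   [simplify]

(~t & ~p) | (s & ~p) | (s & t) | (q & ~p) | (q & t)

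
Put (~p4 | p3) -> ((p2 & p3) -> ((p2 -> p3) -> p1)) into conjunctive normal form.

~p3 | ~p2 | p1

(~p4 | p3) -> ((p2 & p3) -> ((p2 -> p3) -> p1))
≡ ~(~p4 | p3) | ((p2 & p3) -> ((p2 -> p3) -> p1))
≡ ~(~p4 | p3) | ~(p2 & p3) | ((p2 -> p3) -> p1)
≡ ~(~p4 | p3) | ~(p2 & p3) | ~(p2 -> p3) | p1
≡ ~(~p4 | p3) | ~(p2 & p3) | ~(~p2 | p3) | p1
≡ (~~p4 & ~p3) | ~(p2 & p3) | ~(~p2 | p3) | p1
≡ (p4 & ~p3) | ~(p2 & p3) | ~(~p2 | p3) | p1
≡ (p4 & ~p3) | ~p2 | ~p3 | ~(~p2 | p3) | p1
≡ (p4 & ~p3) | ~p2 | ~p3 | (~~p2 & ~p3) | p1
≡ (p4 & ~p3) | ~p2 | ~p3 | (p2 & ~p3) | p1
≡ (p4 | ~p2 | ~p3 | p2 | p1) & (p4 | ~p2 | ~p3 | ~p3 | p1) & (~p3 | ~p2 | ~p3 | p2 | p1) & (~p3 | ~p2 | ~p3 | ~p3 | p1)
≡ ~p3 | ~p2 | p1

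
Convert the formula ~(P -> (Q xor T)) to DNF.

(P & ~Q & ~T) | (P & T & Q)

~(P -> (Q xor T))
⇔ ~(~P | (Q xor T))   (eliminate ->)
⇔ ~(~P | (Q & ~T) | (~Q & T))   (expand xor)
⇔ ~~P & ~(Q & ~T) & ~(~Q & T)   (De Morgan)
⇔ P & ~(Q & ~T) & ~(~Q & T)   (double negation)
⇔ P & (~Q | ~~T) & ~(~Q & T)   (De Morgan)
⇔ P & (~Q | T) & ~(~Q & T)   (double negation)
⇔ P & (~Q | T) & (~~Q | ~T)   (De Morgan)
⇔ P & (~Q | T) & (Q | ~T)   (double negation)
⇔ (P & ~Q & Q) | (P & ~Q & ~T) | (P & T & Q) | (P & T & ~T)   (distribute & over |)
⇔ (P & ~Q & ~T) | (P & T & Q)   (simplify)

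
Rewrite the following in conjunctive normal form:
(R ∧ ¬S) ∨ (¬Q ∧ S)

(R ∨ ¬Q) ∧ (R ∨ S) ∧ (¬S ∨ ¬Q)

(R ∧ ¬S) ∨ (¬Q ∧ S)
= (R ∨ ¬Q) ∧ (R ∨ S) ∧ (¬S ∨ ¬Q) ∧ (¬S ∨ S)   — distribute ∨ over ∧
= (R ∨ ¬Q) ∧ (R ∨ S) ∧ (¬S ∨ ¬Q)   — simplify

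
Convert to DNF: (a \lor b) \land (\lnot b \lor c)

(a \land \lnot b) \lor (a \land c) \lor (b \land c)

(a \lor b) \land (\lnot b \lor c)
≡ (a \land \lnot b) \lor (a \land c) \lor (b \land \lnot b) \lor (b \land c)   [distribute \land over \lor]
≡ (a \land \lnot b) \lor (a \land c) \lor (b \land c)   [simplify]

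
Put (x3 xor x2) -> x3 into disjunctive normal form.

(x3 xor x2) -> x3
= ~(x3 xor x2) | x3   [eliminate ->]
= ~((x3 & ~x2) | (~x3 & x2)) | x3   [expand xor]
= (~(x3 & ~x2) & ~(~x3 & x2)) | x3   [De Morgan]
= ((~x3 | ~~x2) & ~(~x3 & x2)) | x3   [De Morgan]
= ((~x3 | x2) & ~(~x3 & x2)) | x3   [double negation]
= ((~x3 | x2) & (~~x3 | ~x2)) | x3   [De Morgan]
= ((~x3 | x2) & (x3 | ~x2)) | x3   [double negation]
= (~x3 & x3) | (~x3 & ~x2) | (x2 & x3) | (x2 & ~x2) | x3   [distribute & over |]
= (~x3 & ~x2) | x3   [simplify]

(~x3 & ~x2) | x3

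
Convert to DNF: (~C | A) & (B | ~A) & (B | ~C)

(~C & B) | (~C & ~A) | (A & B)

(~C | A) & (B | ~A) & (B | ~C)
⇔ (~C & B & B) | (~C & B & ~C) | (~C & ~A & B) | (~C & ~A & ~C) | (A & B & B) | (A & B & ~C) | (A & ~A & B) | (A & ~A & ~C)   [distribute & over |]
⇔ (~C & B) | (~C & ~A) | (A & B)   [simplify]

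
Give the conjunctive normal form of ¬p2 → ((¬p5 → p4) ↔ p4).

p2 ∨ ¬p5 ∨ p4

¬p2 → ((¬p5 → p4) ↔ p4)
≡ ¬¬p2 ∨ ((¬p5 → p4) ↔ p4)   [eliminate →]
≡ ¬¬p2 ∨ (((¬p5 → p4) → p4) ∧ (p4 → (¬p5 → p4)))   [eliminate ↔]
≡ ¬¬p2 ∨ ((¬(¬p5 → p4) ∨ p4) ∧ (p4 → (¬p5 → p4)))   [eliminate →]
≡ ¬¬p2 ∨ ((¬(¬¬p5 ∨ p4) ∨ p4) ∧ (p4 → (¬p5 → p4)))   [eliminate →]
≡ ¬¬p2 ∨ ((¬(¬¬p5 ∨ p4) ∨ p4) ∧ (¬p4 ∨ (¬p5 → p4)))   [eliminate →]
≡ ¬¬p2 ∨ ((¬(¬¬p5 ∨ p4) ∨ p4) ∧ (¬p4 ∨ ¬¬p5 ∨ p4))   [eliminate →]
≡ p2 ∨ ((¬(¬¬p5 ∨ p4) ∨ p4) ∧ (¬p4 ∨ ¬¬p5 ∨ p4))   [double negation]
≡ p2 ∨ (((¬¬¬p5 ∧ ¬p4) ∨ p4) ∧ (¬p4 ∨ ¬¬p5 ∨ p4))   [De Morgan]
≡ p2 ∨ (((¬p5 ∧ ¬p4) ∨ p4) ∧ (¬p4 ∨ ¬¬p5 ∨ p4))   [double negation]
≡ p2 ∨ (((¬p5 ∧ ¬p4) ∨ p4) ∧ (¬p4 ∨ p5 ∨ p4))   [double negation]
≡ (p2 ∨ ¬p5 ∨ p4) ∧ (p2 ∨ ¬p4 ∨ p4) ∧ (p2 ∨ ¬p4 ∨ p5 ∨ p4)   [distribute ∨ over ∧]
≡ p2 ∨ ¬p5 ∨ p4   [simplify]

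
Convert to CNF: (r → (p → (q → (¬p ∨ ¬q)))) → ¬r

(p ∨ ¬r) ∧ (q ∨ ¬r)

(r → (p → (q → (¬p ∨ ¬q)))) → ¬r
⇔ ¬(r → (p → (q → (¬p ∨ ¬q)))) ∨ ¬r   [eliminate →]
⇔ ¬(¬r ∨ (p → (q → (¬p ∨ ¬q)))) ∨ ¬r   [eliminate →]
⇔ ¬(¬r ∨ ¬p ∨ (q → (¬p ∨ ¬q))) ∨ ¬r   [eliminate →]
⇔ ¬(¬r ∨ ¬p ∨ ¬q ∨ ¬p ∨ ¬q) ∨ ¬r   [eliminate →]
⇔ (¬¬r ∧ ¬¬p ∧ ¬¬q ∧ ¬¬p ∧ ¬¬q) ∨ ¬r   [De Morgan]
⇔ (r ∧ ¬¬p ∧ ¬¬q ∧ ¬¬p ∧ ¬¬q) ∨ ¬r   [double negation]
⇔ (r ∧ p ∧ ¬¬q ∧ ¬¬p ∧ ¬¬q) ∨ ¬r   [double negation]
⇔ (r ∧ p ∧ q ∧ ¬¬p ∧ ¬¬q) ∨ ¬r   [double negation]
⇔ (r ∧ p ∧ q ∧ p ∧ ¬¬q) ∨ ¬r   [double negation]
⇔ (r ∧ p ∧ q ∧ p ∧ q) ∨ ¬r   [double negation]
⇔ (r ∨ ¬r) ∧ (p ∨ ¬r) ∧ (q ∨ ¬r) ∧ (p ∨ ¬r) ∧ (q ∨ ¬r)   [distribute ∨ over ∧]
⇔ (p ∨ ¬r) ∧ (q ∨ ¬r)   [simplify]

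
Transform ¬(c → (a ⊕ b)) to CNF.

¬(c → (a ⊕ b))
≡ ¬(¬c ∨ (a ⊕ b))   [eliminate →]
≡ ¬(¬c ∨ ((a ∨ b) ∧ ¬(a ∧ b)))   [expand ⊕]
≡ ¬¬c ∧ ¬((a ∨ b) ∧ ¬(a ∧ b))   [De Morgan]
≡ c ∧ ¬((a ∨ b) ∧ ¬(a ∧ b))   [double negation]
≡ c ∧ (¬(a ∨ b) ∨ ¬¬(a ∧ b))   [De Morgan]
≡ c ∧ ((¬a ∧ ¬b) ∨ ¬¬(a ∧ b))   [De Morgan]
≡ c ∧ ((¬a ∧ ¬b) ∨ (a ∧ b))   [double negation]
≡ c ∧ (¬a ∨ a) ∧ (¬a ∨ b) ∧ (¬b ∨ a) ∧ (¬b ∨ b)   [distribute ∨ over ∧]
≡ c ∧ (¬a ∨ b) ∧ (¬b ∨ a)   [simplify]

c ∧ (¬a ∨ b) ∧ (¬b ∨ a)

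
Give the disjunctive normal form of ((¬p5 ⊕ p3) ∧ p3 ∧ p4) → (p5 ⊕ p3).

((¬p5 ⊕ p3) ∧ p3 ∧ p4) → (p5 ⊕ p3)
= ¬((¬p5 ⊕ p3) ∧ p3 ∧ p4) ∨ (p5 ⊕ p3)   [eliminate →]
= ¬(((¬p5 ∧ ¬p3) ∨ (¬¬p5 ∧ p3)) ∧ p3 ∧ p4) ∨ (p5 ⊕ p3)   [expand ⊕]
= ¬(((¬p5 ∧ ¬p3) ∨ (¬¬p5 ∧ p3)) ∧ p3 ∧ p4) ∨ (p5 ∧ ¬p3) ∨ (¬p5 ∧ p3)   [expand ⊕]
= ¬((¬p5 ∧ ¬p3) ∨ (¬¬p5 ∧ p3)) ∨ ¬p3 ∨ ¬p4 ∨ (p5 ∧ ¬p3) ∨ (¬p5 ∧ p3)   [De Morgan]
= (¬(¬p5 ∧ ¬p3) ∧ ¬(¬¬p5 ∧ p3)) ∨ ¬p3 ∨ ¬p4 ∨ (p5 ∧ ¬p3) ∨ (¬p5 ∧ p3)   [De Morgan]
= ((¬¬p5 ∨ ¬¬p3) ∧ ¬(¬¬p5 ∧ p3)) ∨ ¬p3 ∨ ¬p4 ∨ (p5 ∧ ¬p3) ∨ (¬p5 ∧ p3)   [De Morgan]
= ((p5 ∨ ¬¬p3) ∧ ¬(¬¬p5 ∧ p3)) ∨ ¬p3 ∨ ¬p4 ∨ (p5 ∧ ¬p3) ∨ (¬p5 ∧ p3)   [double negation]
= ((p5 ∨ p3) ∧ ¬(¬¬p5 ∧ p3)) ∨ ¬p3 ∨ ¬p4 ∨ (p5 ∧ ¬p3) ∨ (¬p5 ∧ p3)   [double negation]
= ((p5 ∨ p3) ∧ (¬¬¬p5 ∨ ¬p3)) ∨ ¬p3 ∨ ¬p4 ∨ (p5 ∧ ¬p3) ∨ (¬p5 ∧ p3)   [De Morgan]
= ((p5 ∨ p3) ∧ (¬p5 ∨ ¬p3)) ∨ ¬p3 ∨ ¬p4 ∨ (p5 ∧ ¬p3) ∨ (¬p5 ∧ p3)   [double negation]
= (p5 ∧ ¬p5) ∨ (p5 ∧ ¬p3) ∨ (p3 ∧ ¬p5) ∨ (p3 ∧ ¬p3) ∨ ¬p3 ∨ ¬p4 ∨ (p5 ∧ ¬p3) ∨ (¬p5 ∧ p3)   [distribute ∧ over ∨]
= (p3 ∧ ¬p5) ∨ ¬p3 ∨ ¬p4   [simplify]

(p3 ∧ ¬p5) ∨ ¬p3 ∨ ¬p4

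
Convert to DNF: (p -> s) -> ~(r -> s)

(p -> s) -> ~(r -> s)
≡ ~(p -> s) | ~(r -> s)
≡ ~(~p | s) | ~(r -> s)
≡ ~(~p | s) | ~(~r | s)
≡ (~~p & ~s) | ~(~r | s)
≡ (p & ~s) | ~(~r | s)
≡ (p & ~s) | (~~r & ~s)
≡ (p & ~s) | (r & ~s)

(p & ~s) | (r & ~s)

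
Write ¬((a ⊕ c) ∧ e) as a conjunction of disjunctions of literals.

(¬a ∨ c ∨ ¬e) ∧ (¬c ∨ a ∨ ¬e)

¬((a ⊕ c) ∧ e)
≡ ¬((a ∨ c) ∧ ¬(a ∧ c) ∧ e)   [expand ⊕]
≡ ¬(a ∨ c) ∨ ¬¬(a ∧ c) ∨ ¬e   [De Morgan]
≡ (¬a ∧ ¬c) ∨ ¬¬(a ∧ c) ∨ ¬e   [De Morgan]
≡ (¬a ∧ ¬c) ∨ (a ∧ c) ∨ ¬e   [double negation]
≡ (¬a ∨ a ∨ ¬e) ∧ (¬a ∨ c ∨ ¬e) ∧ (¬c ∨ a ∨ ¬e) ∧ (¬c ∨ c ∨ ¬e)   [distribute ∨ over ∧]
≡ (¬a ∨ c ∨ ¬e) ∧ (¬c ∨ a ∨ ¬e)   [simplify]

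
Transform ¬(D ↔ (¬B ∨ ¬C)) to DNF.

¬(D ↔ (¬B ∨ ¬C))
= ¬((D → (¬B ∨ ¬C)) ∧ ((¬B ∨ ¬C) → D))   (eliminate ↔)
= ¬((¬D ∨ ¬B ∨ ¬C) ∧ ((¬B ∨ ¬C) → D))   (eliminate →)
= ¬((¬D ∨ ¬B ∨ ¬C) ∧ (¬(¬B ∨ ¬C) ∨ D))   (eliminate →)
= ¬(¬D ∨ ¬B ∨ ¬C) ∨ ¬(¬(¬B ∨ ¬C) ∨ D)   (De Morgan)
= (¬¬D ∧ ¬¬B ∧ ¬¬C) ∨ ¬(¬(¬B ∨ ¬C) ∨ D)   (De Morgan)
= (D ∧ ¬¬B ∧ ¬¬C) ∨ ¬(¬(¬B ∨ ¬C) ∨ D)   (double negation)
= (D ∧ B ∧ ¬¬C) ∨ ¬(¬(¬B ∨ ¬C) ∨ D)   (double negation)
= (D ∧ B ∧ C) ∨ ¬(¬(¬B ∨ ¬C) ∨ D)   (double negation)
= (D ∧ B ∧ C) ∨ (¬¬(¬B ∨ ¬C) ∧ ¬D)   (De Morgan)
= (D ∧ B ∧ C) ∨ ((¬B ∨ ¬C) ∧ ¬D)   (double negation)
= (D ∧ B ∧ C) ∨ (¬B ∧ ¬D) ∨ (¬C ∧ ¬D)   (distribute ∧ over ∨)

(D ∧ B ∧ C) ∨ (¬B ∧ ¬D) ∨ (¬C ∧ ¬D)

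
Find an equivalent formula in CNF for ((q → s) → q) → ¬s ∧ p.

((q → s) → q) → ¬s ∧ p
≡ ¬((q → s) → q) ∨ ¬s ∧ p   [eliminate →]
≡ ¬(¬(q → s) ∨ q) ∨ ¬s ∧ p   [eliminate →]
≡ ¬(¬(¬q ∨ s) ∨ q) ∨ ¬s ∧ p   [eliminate →]
≡ ¬¬(¬q ∨ s) ∧ ¬q ∨ ¬s ∧ p   [De Morgan]
≡ (¬q ∨ s) ∧ ¬q ∨ ¬s ∧ p   [double negation]
≡ (¬q ∨ s ∨ ¬s) ∧ (¬q ∨ s ∨ p) ∧ (¬q ∨ ¬s) ∧ (¬q ∨ p)   [distribute ∨ over ∧]
≡ (¬q ∨ ¬s) ∧ (¬q ∨ p)   [simplify]

(¬q ∨ ¬s) ∧ (¬q ∨ p)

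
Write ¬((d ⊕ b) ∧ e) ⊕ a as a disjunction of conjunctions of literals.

¬((d ⊕ b) ∧ e) ⊕ a
≡ ¬((d ⊕ b) ∧ e) ∧ ¬a ∨ ¬¬((d ⊕ b) ∧ e) ∧ a   (expand ⊕)
≡ ¬((d ∧ ¬b ∨ ¬d ∧ b) ∧ e) ∧ ¬a ∨ ¬¬((d ⊕ b) ∧ e) ∧ a   (expand ⊕)
≡ ¬((d ∧ ¬b ∨ ¬d ∧ b) ∧ e) ∧ ¬a ∨ ¬¬((d ∧ ¬b ∨ ¬d ∧ b) ∧ e) ∧ a   (expand ⊕)
≡ (¬(d ∧ ¬b ∨ ¬d ∧ b) ∨ ¬e) ∧ ¬a ∨ ¬¬((d ∧ ¬b ∨ ¬d ∧ b) ∧ e) ∧ a   (De Morgan)
≡ (¬(d ∧ ¬b) ∧ ¬(¬d ∧ b) ∨ ¬e) ∧ ¬a ∨ ¬¬((d ∧ ¬b ∨ ¬d ∧ b) ∧ e) ∧ a   (De Morgan)
≡ ((¬d ∨ ¬¬b) ∧ ¬(¬d ∧ b) ∨ ¬e) ∧ ¬a ∨ ¬¬((d ∧ ¬b ∨ ¬d ∧ b) ∧ e) ∧ a   (De Morgan)
≡ ((¬d ∨ b) ∧ ¬(¬d ∧ b) ∨ ¬e) ∧ ¬a ∨ ¬¬((d ∧ ¬b ∨ ¬d ∧ b) ∧ e) ∧ a   (double negation)
≡ ((¬d ∨ b) ∧ (¬¬d ∨ ¬b) ∨ ¬e) ∧ ¬a ∨ ¬¬((d ∧ ¬b ∨ ¬d ∧ b) ∧ e) ∧ a   (De Morgan)
≡ ((¬d ∨ b) ∧ (d ∨ ¬b) ∨ ¬e) ∧ ¬a ∨ ¬¬((d ∧ ¬b ∨ ¬d ∧ b) ∧ e) ∧ a   (double negation)
≡ ((¬d ∨ b) ∧ (d ∨ ¬b) ∨ ¬e) ∧ ¬a ∨ (d ∧ ¬b ∨ ¬d ∧ b) ∧ e ∧ a   (double negation)
≡ ¬d ∧ d ∧ ¬a ∨ ¬d ∧ ¬b ∧ ¬a ∨ b ∧ d ∧ ¬a ∨ b ∧ ¬b ∧ ¬a ∨ ¬e ∧ ¬a ∨ d ∧ ¬b ∧ e ∧ a ∨ ¬d ∧ b ∧ e ∧ a   (distribute ∧ over ∨)
≡ ¬d ∧ ¬b ∧ ¬a ∨ b ∧ d ∧ ¬a ∨ ¬e ∧ ¬a ∨ d ∧ ¬b ∧ e ∧ a ∨ ¬d ∧ b ∧ e ∧ a   (simplify)

¬d ∧ ¬b ∧ ¬a ∨ b ∧ d ∧ ¬a ∨ ¬e ∧ ¬a ∨ d ∧ ¬b ∧ e ∧ a ∨ ¬d ∧ b ∧ e ∧ a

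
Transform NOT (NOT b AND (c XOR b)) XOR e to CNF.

NOT (NOT b AND (c XOR b)) XOR e
⇔ (NOT (NOT b AND (c XOR b)) OR e) AND NOT (NOT (NOT b AND (c XOR b)) AND e)   (expand XOR)
⇔ (NOT (NOT b AND (c OR b) AND NOT (c AND b)) OR e) AND NOT (NOT (NOT b AND (c XOR b)) AND e)   (expand XOR)
⇔ (NOT (NOT b AND (c OR b) AND NOT (c AND b)) OR e) AND NOT (NOT (NOT b AND (c OR b) AND NOT (c AND b)) AND e)   (expand XOR)
⇔ (NOT NOT b OR NOT (c OR b) OR NOT NOT (c AND b) OR e) AND NOT (NOT (NOT b AND (c OR b) AND NOT (c AND b)) AND e)   (De Morgan)
⇔ (b OR NOT (c OR b) OR NOT NOT (c AND b) OR e) AND NOT (NOT (NOT b AND (c OR b) AND NOT (c AND b)) AND e)   (double negation)
⇔ (b OR (NOT c AND NOT b) OR NOT NOT (c AND b) OR e) AND NOT (NOT (NOT b AND (c OR b) AND NOT (c AND b)) AND e)   (De Morgan)
⇔ (b OR (NOT c AND NOT b) OR (c AND b) OR e) AND NOT (NOT (NOT b AND (c OR b) AND NOT (c AND b)) AND e)   (double negation)
⇔ (b OR (NOT c AND NOT b) OR (c AND b) OR e) AND (NOT NOT (NOT b AND (c OR b) AND NOT (c AND b)) OR NOT e)   (De Morgan)
⇔ (b OR (NOT c AND NOT b) OR (c AND b) OR e) AND ((NOT b AND (c OR b) AND NOT (c AND b)) OR NOT e)   (double negation)
⇔ (b OR (NOT c AND NOT b) OR (c AND b) OR e) AND ((NOT b AND (c OR b) AND (NOT c OR NOT b)) OR NOT e)   (De Morgan)
⇔ (b OR NOT c OR c OR e) AND (b OR NOT c OR b OR e) AND (b OR NOT b OR c OR e) AND (b OR NOT b OR b OR e) AND (NOT b OR NOT e) AND (c OR b OR NOT e) AND (NOT c OR NOT b OR NOT e)   (distribute OR over AND)
⇔ (b OR NOT c OR e) AND (NOT b OR NOT e) AND (c OR b OR NOT e)   (simplify)

(b OR NOT c OR e) AND (NOT b OR NOT e) AND (c OR b OR NOT e)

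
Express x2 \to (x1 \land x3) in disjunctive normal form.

\lnot x2 \lor (x1 \land x3)

x2 \to (x1 \land x3)
≡ \lnot x2 \lor (x1 \land x3)   [eliminate \to]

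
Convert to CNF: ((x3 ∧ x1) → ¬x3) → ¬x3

((x3 ∧ x1) → ¬x3) → ¬x3
≡ ¬((x3 ∧ x1) → ¬x3) ∨ ¬x3   — eliminate →
≡ ¬(¬(x3 ∧ x1) ∨ ¬x3) ∨ ¬x3   — eliminate →
≡ (¬¬(x3 ∧ x1) ∧ ¬¬x3) ∨ ¬x3   — De Morgan
≡ (x3 ∧ x1 ∧ ¬¬x3) ∨ ¬x3   — double negation
≡ (x3 ∧ x1 ∧ x3) ∨ ¬x3   — double negation
≡ (x3 ∨ ¬x3) ∧ (x1 ∨ ¬x3) ∧ (x3 ∨ ¬x3)   — distribute ∨ over ∧
≡ x1 ∨ ¬x3   — simplify

x1 ∨ ¬x3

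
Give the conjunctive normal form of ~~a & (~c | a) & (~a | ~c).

a & (~a | ~c)

~~a & (~c | a) & (~a | ~c)
≡ a & (~c | a) & (~a | ~c)   [double negation]
≡ a & (~a | ~c)   [simplify]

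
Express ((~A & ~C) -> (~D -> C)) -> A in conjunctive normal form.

(~C | A) & (~D | A)

((~A & ~C) -> (~D -> C)) -> A
≡ ~((~A & ~C) -> (~D -> C)) | A   [eliminate ->]
≡ ~(~(~A & ~C) | (~D -> C)) | A   [eliminate ->]
≡ ~(~(~A & ~C) | ~~D | C) | A   [eliminate ->]
≡ (~~(~A & ~C) & ~~~D & ~C) | A   [De Morgan]
≡ (~A & ~C & ~~~D & ~C) | A   [double negation]
≡ (~A & ~C & ~D & ~C) | A   [double negation]
≡ (~A | A) & (~C | A) & (~D | A) & (~C | A)   [distribute | over &]
≡ (~C | A) & (~D | A)   [simplify]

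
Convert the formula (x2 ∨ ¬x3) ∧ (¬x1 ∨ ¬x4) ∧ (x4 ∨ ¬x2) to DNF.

x2 ∧ ¬x1 ∧ x4 ∨ ¬x3 ∧ ¬x1 ∧ x4 ∨ ¬x3 ∧ ¬x1 ∧ ¬x2 ∨ ¬x3 ∧ ¬x4 ∧ ¬x2

(x2 ∨ ¬x3) ∧ (¬x1 ∨ ¬x4) ∧ (x4 ∨ ¬x2)
⇔ x2 ∧ ¬x1 ∧ x4 ∨ x2 ∧ ¬x1 ∧ ¬x2 ∨ x2 ∧ ¬x4 ∧ x4 ∨ x2 ∧ ¬x4 ∧ ¬x2 ∨ ¬x3 ∧ ¬x1 ∧ x4 ∨ ¬x3 ∧ ¬x1 ∧ ¬x2 ∨ ¬x3 ∧ ¬x4 ∧ x4 ∨ ¬x3 ∧ ¬x4 ∧ ¬x2   [distribute ∧ over ∨]
⇔ x2 ∧ ¬x1 ∧ x4 ∨ ¬x3 ∧ ¬x1 ∧ x4 ∨ ¬x3 ∧ ¬x1 ∧ ¬x2 ∨ ¬x3 ∧ ¬x4 ∧ ¬x2   [simplify]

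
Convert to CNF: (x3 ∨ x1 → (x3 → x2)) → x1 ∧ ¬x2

(x3 ∨ x1 → (x3 → x2)) → x1 ∧ ¬x2
≡ ¬(x3 ∨ x1 → (x3 → x2)) ∨ x1 ∧ ¬x2   (eliminate →)
≡ ¬(¬(x3 ∨ x1) ∨ (x3 → x2)) ∨ x1 ∧ ¬x2   (eliminate →)
≡ ¬(¬(x3 ∨ x1) ∨ ¬x3 ∨ x2) ∨ x1 ∧ ¬x2   (eliminate →)
≡ ¬¬(x3 ∨ x1) ∧ ¬¬x3 ∧ ¬x2 ∨ x1 ∧ ¬x2   (De Morgan)
≡ (x3 ∨ x1) ∧ ¬¬x3 ∧ ¬x2 ∨ x1 ∧ ¬x2   (double negation)
≡ (x3 ∨ x1) ∧ x3 ∧ ¬x2 ∨ x1 ∧ ¬x2   (double negation)
≡ (x3 ∨ x1 ∨ x1) ∧ (x3 ∨ x1 ∨ ¬x2) ∧ (x3 ∨ x1) ∧ (x3 ∨ ¬x2) ∧ (¬x2 ∨ x1) ∧ (¬x2 ∨ ¬x2)   (distribute ∨ over ∧)
≡ (x3 ∨ x1) ∧ ¬x2   (simplify)

(x3 ∨ x1) ∧ ¬x2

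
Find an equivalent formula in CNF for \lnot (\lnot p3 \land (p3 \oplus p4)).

\lnot (\lnot p3 \land (p3 \oplus p4))
≡ \lnot (\lnot p3 \land (p3 \lor p4) \land \lnot (p3 \land p4))   — expand \oplus
≡ \lnot \lnot p3 \lor \lnot (p3 \lor p4) \lor \lnot \lnot (p3 \land p4)   — De Morgan
≡ p3 \lor \lnot (p3 \lor p4) \lor \lnot \lnot (p3 \land p4)   — double negation
≡ p3 \lor (\lnot p3 \land \lnot p4) \lor \lnot \lnot (p3 \land p4)   — De Morgan
≡ p3 \lor (\lnot p3 \land \lnot p4) \lor (p3 \land p4)   — double negation
≡ (p3 \lor \lnot p3 \lor p3) \land (p3 \lor \lnot p3 \lor p4) \land (p3 \lor \lnot p4 \lor p3) \land (p3 \lor \lnot p4 \lor p4)   — distribute \lor over \land
≡ p3 \lor \lnot p4   — simplify

p3 \lor \lnot p4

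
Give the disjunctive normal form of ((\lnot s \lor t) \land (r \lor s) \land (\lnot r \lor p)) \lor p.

((\lnot s \lor t) \land (r \lor s) \land (\lnot r \lor p)) \lor p
≡ (\lnot s \land r \land \lnot r) \lor (\lnot s \land r \land p) \lor (\lnot s \land s \land \lnot r) \lor (\lnot s \land s \land p) \lor (t \land r \land \lnot r) \lor (t \land r \land p) \lor (t \land s \land \lnot r) \lor (t \land s \land p) \lor p   [distribute \land over \lor]
≡ (t \land s \land \lnot r) \lor p   [simplify]

(t \land s \land \lnot r) \lor p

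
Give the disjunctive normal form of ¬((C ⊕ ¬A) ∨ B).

¬((C ⊕ ¬A) ∨ B)
≡ ¬((C ∧ ¬¬A) ∨ (¬C ∧ ¬A) ∨ B)
≡ ¬(C ∧ ¬¬A) ∧ ¬(¬C ∧ ¬A) ∧ ¬B
≡ (¬C ∨ ¬¬¬A) ∧ ¬(¬C ∧ ¬A) ∧ ¬B
≡ (¬C ∨ ¬A) ∧ ¬(¬C ∧ ¬A) ∧ ¬B
≡ (¬C ∨ ¬A) ∧ (¬¬C ∨ ¬¬A) ∧ ¬B
≡ (¬C ∨ ¬A) ∧ (C ∨ ¬¬A) ∧ ¬B
≡ (¬C ∨ ¬A) ∧ (C ∨ A) ∧ ¬B
≡ (¬C ∧ C ∧ ¬B) ∨ (¬C ∧ A ∧ ¬B) ∨ (¬A ∧ C ∧ ¬B) ∨ (¬A ∧ A ∧ ¬B)
≡ (¬C ∧ A ∧ ¬B) ∨ (¬A ∧ C ∧ ¬B)

(¬C ∧ A ∧ ¬B) ∨ (¬A ∧ C ∧ ¬B)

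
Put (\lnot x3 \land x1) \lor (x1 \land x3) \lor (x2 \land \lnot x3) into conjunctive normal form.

(\lnot x3 \lor x1) \land (x1 \lor x2)

(\lnot x3 \land x1) \lor (x1 \land x3) \lor (x2 \land \lnot x3)
≡ (\lnot x3 \lor x1 \lor x2) \land (\lnot x3 \lor x1 \lor \lnot x3) \land (\lnot x3 \lor x3 \lor x2) \land (\lnot x3 \lor x3 \lor \lnot x3) \land (x1 \lor x1 \lor x2) \land (x1 \lor x1 \lor \lnot x3) \land (x1 \lor x3 \lor x2) \land (x1 \lor x3 \lor \lnot x3)   [distribute \lor over \land]
≡ (\lnot x3 \lor x1) \land (x1 \lor x2)   [simplify]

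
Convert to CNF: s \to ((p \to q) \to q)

\lnot s \lor p \lor q

s \to ((p \to q) \to q)
= \lnot s \lor ((p \to q) \to q)   [eliminate \to]
= \lnot s \lor \lnot (p \to q) \lor q   [eliminate \to]
= \lnot s \lor \lnot (\lnot p \lor q) \lor q   [eliminate \to]
= \lnot s \lor (\lnot \lnot p \land \lnot q) \lor q   [De Morgan]
= \lnot s \lor (p \land \lnot q) \lor q   [double negation]
= (\lnot s \lor p \lor q) \land (\lnot s \lor \lnot q \lor q)   [distribute \lor over \land]
= \lnot s \lor p \lor q   [simplify]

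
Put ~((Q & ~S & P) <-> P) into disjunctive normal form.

~((Q & ~S & P) <-> P)
≡ ~(((Q & ~S & P) -> P) & (P -> (Q & ~S & P)))
≡ ~((~(Q & ~S & P) | P) & (P -> (Q & ~S & P)))
≡ ~((~(Q & ~S & P) | P) & (~P | (Q & ~S & P)))
≡ ~(~(Q & ~S & P) | P) | ~(~P | (Q & ~S & P))
≡ (~~(Q & ~S & P) & ~P) | ~(~P | (Q & ~S & P))
≡ (Q & ~S & P & ~P) | ~(~P | (Q & ~S & P))
≡ (Q & ~S & P & ~P) | (~~P & ~(Q & ~S & P))
≡ (Q & ~S & P & ~P) | (P & ~(Q & ~S & P))
≡ (Q & ~S & P & ~P) | (P & (~Q | ~~S | ~P))
≡ (Q & ~S & P & ~P) | (P & (~Q | S | ~P))
≡ (Q & ~S & P & ~P) | (P & ~Q) | (P & S) | (P & ~P)
≡ (P & ~Q) | (P & S)

(P & ~Q) | (P & S)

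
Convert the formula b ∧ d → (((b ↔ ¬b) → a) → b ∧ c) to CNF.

¬b ∨ ¬d ∨ c

b ∧ d → (((b ↔ ¬b) → a) → b ∧ c)
≡ ¬(b ∧ d) ∨ (((b ↔ ¬b) → a) → b ∧ c)   [eliminate →]
≡ ¬(b ∧ d) ∨ ¬((b ↔ ¬b) → a) ∨ b ∧ c   [eliminate →]
≡ ¬(b ∧ d) ∨ ¬(¬(b ↔ ¬b) ∨ a) ∨ b ∧ c   [eliminate →]
≡ ¬(b ∧ d) ∨ ¬(¬((b → ¬b) ∧ (¬b → b)) ∨ a) ∨ b ∧ c   [eliminate ↔]
≡ ¬(b ∧ d) ∨ ¬(¬((¬b ∨ ¬b) ∧ (¬b → b)) ∨ a) ∨ b ∧ c   [eliminate →]
≡ ¬(b ∧ d) ∨ ¬(¬((¬b ∨ ¬b) ∧ (¬¬b ∨ b)) ∨ a) ∨ b ∧ c   [eliminate →]
≡ ¬b ∨ ¬d ∨ ¬(¬((¬b ∨ ¬b) ∧ (¬¬b ∨ b)) ∨ a) ∨ b ∧ c   [De Morgan]
≡ ¬b ∨ ¬d ∨ ¬¬((¬b ∨ ¬b) ∧ (¬¬b ∨ b)) ∧ ¬a ∨ b ∧ c   [De Morgan]
≡ ¬b ∨ ¬d ∨ (¬b ∨ ¬b) ∧ (¬¬b ∨ b) ∧ ¬a ∨ b ∧ c   [double negation]
≡ ¬b ∨ ¬d ∨ (¬b ∨ ¬b) ∧ (b ∨ b) ∧ ¬a ∨ b ∧ c   [double negation]
≡ (¬b ∨ ¬d ∨ ¬b ∨ ¬b ∨ b) ∧ (¬b ∨ ¬d ∨ ¬b ∨ ¬b ∨ c) ∧ (¬b ∨ ¬d ∨ b ∨ b ∨ b) ∧ (¬b ∨ ¬d ∨ b ∨ b ∨ c) ∧ (¬b ∨ ¬d ∨ ¬a ∨ b) ∧ (¬b ∨ ¬d ∨ ¬a ∨ c)   [distribute ∨ over ∧]
≡ ¬b ∨ ¬d ∨ c   [simplify]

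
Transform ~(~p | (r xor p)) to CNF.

~(~p | (r xor p))
≡ ~(~p | ((r | p) & ~(r & p)))
≡ ~~p & ~((r | p) & ~(r & p))
≡ p & ~((r | p) & ~(r & p))
≡ p & (~(r | p) | ~~(r & p))
≡ p & ((~r & ~p) | ~~(r & p))
≡ p & ((~r & ~p) | (r & p))
≡ p & (~r | r) & (~r | p) & (~p | r) & (~p | p)
≡ p & (~p | r)

p & (~p | r)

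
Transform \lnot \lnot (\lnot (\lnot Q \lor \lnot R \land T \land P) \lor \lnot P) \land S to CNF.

\lnot \lnot (\lnot (\lnot Q \lor \lnot R \land T \land P) \lor \lnot P) \land S
≡ (\lnot (\lnot Q \lor \lnot R \land T \land P) \lor \lnot P) \land S
≡ (\lnot \lnot Q \land \lnot (\lnot R \land T \land P) \lor \lnot P) \land S
≡ (Q \land \lnot (\lnot R \land T \land P) \lor \lnot P) \land S
≡ (Q \land (\lnot \lnot R \lor \lnot T \lor \lnot P) \lor \lnot P) \land S
≡ (Q \land (R \lor \lnot T \lor \lnot P) \lor \lnot P) \land S
≡ (Q \lor \lnot P) \land (R \lor \lnot T \lor \lnot P \lor \lnot P) \land S
≡ (Q \lor \lnot P) \land (R \lor \lnot T \lor \lnot P) \land S

(Q \lor \lnot P) \land (R \lor \lnot T \lor \lnot P) \land S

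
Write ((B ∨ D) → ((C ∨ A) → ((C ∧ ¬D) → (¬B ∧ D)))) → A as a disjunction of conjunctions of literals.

(B ∧ C ∧ ¬D) ∨ A

((B ∨ D) → ((C ∨ A) → ((C ∧ ¬D) → (¬B ∧ D)))) → A
≡ ¬((B ∨ D) → ((C ∨ A) → ((C ∧ ¬D) → (¬B ∧ D)))) ∨ A   [eliminate →]
≡ ¬(¬(B ∨ D) ∨ ((C ∨ A) → ((C ∧ ¬D) → (¬B ∧ D)))) ∨ A   [eliminate →]
≡ ¬(¬(B ∨ D) ∨ ¬(C ∨ A) ∨ ((C ∧ ¬D) → (¬B ∧ D))) ∨ A   [eliminate →]
≡ ¬(¬(B ∨ D) ∨ ¬(C ∨ A) ∨ ¬(C ∧ ¬D) ∨ (¬B ∧ D)) ∨ A   [eliminate →]
≡ (¬¬(B ∨ D) ∧ ¬¬(C ∨ A) ∧ ¬¬(C ∧ ¬D) ∧ ¬(¬B ∧ D)) ∨ A   [De Morgan]
≡ ((B ∨ D) ∧ ¬¬(C ∨ A) ∧ ¬¬(C ∧ ¬D) ∧ ¬(¬B ∧ D)) ∨ A   [double negation]
≡ ((B ∨ D) ∧ (C ∨ A) ∧ ¬¬(C ∧ ¬D) ∧ ¬(¬B ∧ D)) ∨ A   [double negation]
≡ ((B ∨ D) ∧ (C ∨ A) ∧ C ∧ ¬D ∧ ¬(¬B ∧ D)) ∨ A   [double negation]
≡ ((B ∨ D) ∧ (C ∨ A) ∧ C ∧ ¬D ∧ (¬¬B ∨ ¬D)) ∨ A   [De Morgan]
≡ ((B ∨ D) ∧ (C ∨ A) ∧ C ∧ ¬D ∧ (B ∨ ¬D)) ∨ A   [double negation]
≡ (B ∧ C ∧ C ∧ ¬D ∧ B) ∨ (B ∧ C ∧ C ∧ ¬D ∧ ¬D) ∨ (B ∧ A ∧ C ∧ ¬D ∧ B) ∨ (B ∧ A ∧ C ∧ ¬D ∧ ¬D) ∨ (D ∧ C ∧ C ∧ ¬D ∧ B) ∨ (D ∧ C ∧ C ∧ ¬D ∧ ¬D) ∨ (D ∧ A ∧ C ∧ ¬D ∧ B) ∨ (D ∧ A ∧ C ∧ ¬D ∧ ¬D) ∨ A   [distribute ∧ over ∨]
≡ (B ∧ C ∧ ¬D) ∨ A   [simplify]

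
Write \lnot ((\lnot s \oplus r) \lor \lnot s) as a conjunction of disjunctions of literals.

\lnot ((\lnot s \oplus r) \lor \lnot s)
≡ \lnot (((\lnot s \lor r) \land \lnot (\lnot s \land r)) \lor \lnot s)   [expand \oplus]
≡ \lnot ((\lnot s \lor r) \land \lnot (\lnot s \land r)) \land \lnot \lnot s   [De Morgan]
≡ (\lnot (\lnot s \lor r) \lor \lnot \lnot (\lnot s \land r)) \land \lnot \lnot s   [De Morgan]
≡ ((\lnot \lnot s \land \lnot r) \lor \lnot \lnot (\lnot s \land r)) \land \lnot \lnot s   [De Morgan]
≡ ((s \land \lnot r) \lor \lnot \lnot (\lnot s \land r)) \land \lnot \lnot s   [double negation]
≡ ((s \land \lnot r) \lor (\lnot s \land r)) \land \lnot \lnot s   [double negation]
≡ ((s \land \lnot r) \lor (\lnot s \land r)) \land s   [double negation]
≡ (s \lor \lnot s) \land (s \lor r) \land (\lnot r \lor \lnot s) \land (\lnot r \lor r) \land s   [distribute \lor over \land]
≡ (\lnot r \lor \lnot s) \land s   [simplify]

(\lnot r \lor \lnot s) \land s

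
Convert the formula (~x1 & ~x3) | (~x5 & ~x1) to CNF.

~x1 & (~x3 | ~x5)

(~x1 & ~x3) | (~x5 & ~x1)
⇔ (~x1 | ~x5) & (~x1 | ~x1) & (~x3 | ~x5) & (~x3 | ~x1)   [distribute | over &]
⇔ ~x1 & (~x3 | ~x5)   [simplify]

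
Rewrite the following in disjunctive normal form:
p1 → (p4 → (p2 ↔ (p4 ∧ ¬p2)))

¬p1 ∨ ¬p4

p1 → (p4 → (p2 ↔ (p4 ∧ ¬p2)))
⇔ ¬p1 ∨ (p4 → (p2 ↔ (p4 ∧ ¬p2)))   — eliminate →
⇔ ¬p1 ∨ ¬p4 ∨ (p2 ↔ (p4 ∧ ¬p2))   — eliminate →
⇔ ¬p1 ∨ ¬p4 ∨ ((p2 → (p4 ∧ ¬p2)) ∧ ((p4 ∧ ¬p2) → p2))   — eliminate ↔
⇔ ¬p1 ∨ ¬p4 ∨ ((¬p2 ∨ (p4 ∧ ¬p2)) ∧ ((p4 ∧ ¬p2) → p2))   — eliminate →
⇔ ¬p1 ∨ ¬p4 ∨ ((¬p2 ∨ (p4 ∧ ¬p2)) ∧ (¬(p4 ∧ ¬p2) ∨ p2))   — eliminate →
⇔ ¬p1 ∨ ¬p4 ∨ ((¬p2 ∨ (p4 ∧ ¬p2)) ∧ (¬p4 ∨ ¬¬p2 ∨ p2))   — De Morgan
⇔ ¬p1 ∨ ¬p4 ∨ ((¬p2 ∨ (p4 ∧ ¬p2)) ∧ (¬p4 ∨ p2 ∨ p2))   — double negation
⇔ ¬p1 ∨ ¬p4 ∨ (¬p2 ∧ ¬p4) ∨ (¬p2 ∧ p2) ∨ (¬p2 ∧ p2) ∨ (p4 ∧ ¬p2 ∧ ¬p4) ∨ (p4 ∧ ¬p2 ∧ p2) ∨ (p4 ∧ ¬p2 ∧ p2)   — distribute ∧ over ∨
⇔ ¬p1 ∨ ¬p4   — simplify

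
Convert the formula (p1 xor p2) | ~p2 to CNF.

(p1 xor p2) | ~p2
= ((p1 | p2) & ~(p1 & p2)) | ~p2   [expand xor]
= ((p1 | p2) & (~p1 | ~p2)) | ~p2   [De Morgan]
= (p1 | p2 | ~p2) & (~p1 | ~p2 | ~p2)   [distribute | over &]
= ~p1 | ~p2   [simplify]

~p1 | ~p2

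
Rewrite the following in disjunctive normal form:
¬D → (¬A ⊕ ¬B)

D ∨ (¬A ∧ B) ∨ (A ∧ ¬B)

¬D → (¬A ⊕ ¬B)
≡ ¬¬D ∨ (¬A ⊕ ¬B)
≡ ¬¬D ∨ (¬A ∧ ¬¬B) ∨ (¬¬A ∧ ¬B)
≡ D ∨ (¬A ∧ ¬¬B) ∨ (¬¬A ∧ ¬B)
≡ D ∨ (¬A ∧ B) ∨ (¬¬A ∧ ¬B)
≡ D ∨ (¬A ∧ B) ∨ (A ∧ ¬B)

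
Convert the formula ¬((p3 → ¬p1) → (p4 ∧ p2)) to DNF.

(¬p3 ∧ ¬p4) ∨ (¬p3 ∧ ¬p2) ∨ (¬p1 ∧ ¬p4) ∨ (¬p1 ∧ ¬p2)

¬((p3 → ¬p1) → (p4 ∧ p2))
⇔ ¬(¬(p3 → ¬p1) ∨ (p4 ∧ p2))   [eliminate →]
⇔ ¬(¬(¬p3 ∨ ¬p1) ∨ (p4 ∧ p2))   [eliminate →]
⇔ ¬¬(¬p3 ∨ ¬p1) ∧ ¬(p4 ∧ p2)   [De Morgan]
⇔ (¬p3 ∨ ¬p1) ∧ ¬(p4 ∧ p2)   [double negation]
⇔ (¬p3 ∨ ¬p1) ∧ (¬p4 ∨ ¬p2)   [De Morgan]
⇔ (¬p3 ∧ ¬p4) ∨ (¬p3 ∧ ¬p2) ∨ (¬p1 ∧ ¬p4) ∨ (¬p1 ∧ ¬p2)   [distribute ∧ over ∨]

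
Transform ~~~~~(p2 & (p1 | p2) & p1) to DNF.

~~~~~(p2 & (p1 | p2) & p1)
≡ ~~~(p2 & (p1 | p2) & p1)   (double negation)
≡ ~(p2 & (p1 | p2) & p1)   (double negation)
≡ ~p2 | ~(p1 | p2) | ~p1   (De Morgan)
≡ ~p2 | (~p1 & ~p2) | ~p1   (De Morgan)
≡ ~p2 | ~p1   (simplify)

~p2 | ~p1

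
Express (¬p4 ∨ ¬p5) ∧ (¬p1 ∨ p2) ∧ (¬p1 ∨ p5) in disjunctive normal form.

(¬p4 ∨ ¬p5) ∧ (¬p1 ∨ p2) ∧ (¬p1 ∨ p5)
⇔ (¬p4 ∧ ¬p1 ∧ ¬p1) ∨ (¬p4 ∧ ¬p1 ∧ p5) ∨ (¬p4 ∧ p2 ∧ ¬p1) ∨ (¬p4 ∧ p2 ∧ p5) ∨ (¬p5 ∧ ¬p1 ∧ ¬p1) ∨ (¬p5 ∧ ¬p1 ∧ p5) ∨ (¬p5 ∧ p2 ∧ ¬p1) ∨ (¬p5 ∧ p2 ∧ p5)   [distribute ∧ over ∨]
⇔ (¬p4 ∧ ¬p1) ∨ (¬p4 ∧ p2 ∧ p5) ∨ (¬p5 ∧ ¬p1)   [simplify]

(¬p4 ∧ ¬p1) ∨ (¬p4 ∧ p2 ∧ p5) ∨ (¬p5 ∧ ¬p1)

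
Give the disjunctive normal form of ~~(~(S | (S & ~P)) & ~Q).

~~(~(S | (S & ~P)) & ~Q)
≡ ~(S | (S & ~P)) & ~Q
≡ ~S & ~(S & ~P) & ~Q
≡ ~S & (~S | ~~P) & ~Q
≡ ~S & (~S | P) & ~Q
≡ (~S & ~S & ~Q) | (~S & P & ~Q)
≡ ~S & ~Q

~S & ~Q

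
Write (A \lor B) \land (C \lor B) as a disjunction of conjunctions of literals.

(A \lor B) \land (C \lor B)
= (A \land C) \lor (A \land B) \lor (B \land C) \lor (B \land B)   — distribute \land over \lor
= (A \land C) \lor B   — simplify

(A \land C) \lor B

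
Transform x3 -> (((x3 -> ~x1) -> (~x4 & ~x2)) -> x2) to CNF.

x3 -> (((x3 -> ~x1) -> (~x4 & ~x2)) -> x2)
⇔ ~x3 | (((x3 -> ~x1) -> (~x4 & ~x2)) -> x2)   [eliminate ->]
⇔ ~x3 | ~((x3 -> ~x1) -> (~x4 & ~x2)) | x2   [eliminate ->]
⇔ ~x3 | ~(~(x3 -> ~x1) | (~x4 & ~x2)) | x2   [eliminate ->]
⇔ ~x3 | ~(~(~x3 | ~x1) | (~x4 & ~x2)) | x2   [eliminate ->]
⇔ ~x3 | (~~(~x3 | ~x1) & ~(~x4 & ~x2)) | x2   [De Morgan]
⇔ ~x3 | ((~x3 | ~x1) & ~(~x4 & ~x2)) | x2   [double negation]
⇔ ~x3 | ((~x3 | ~x1) & (~~x4 | ~~x2)) | x2   [De Morgan]
⇔ ~x3 | ((~x3 | ~x1) & (x4 | ~~x2)) | x2   [double negation]
⇔ ~x3 | ((~x3 | ~x1) & (x4 | x2)) | x2   [double negation]
⇔ (~x3 | ~x3 | ~x1 | x2) & (~x3 | x4 | x2 | x2)   [distribute | over &]
⇔ (~x3 | ~x1 | x2) & (~x3 | x4 | x2)   [simplify]

(~x3 | ~x1 | x2) & (~x3 | x4 | x2)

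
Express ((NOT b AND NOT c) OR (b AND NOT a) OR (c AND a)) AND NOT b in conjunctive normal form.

((NOT b AND NOT c) OR (b AND NOT a) OR (c AND a)) AND NOT b
⇔ (NOT b OR b OR c) AND (NOT b OR b OR a) AND (NOT b OR NOT a OR c) AND (NOT b OR NOT a OR a) AND (NOT c OR b OR c) AND (NOT c OR b OR a) AND (NOT c OR NOT a OR c) AND (NOT c OR NOT a OR a) AND NOT b   (distribute OR over AND)
⇔ (NOT c OR b OR a) AND NOT b   (simplify)

(NOT c OR b OR a) AND NOT b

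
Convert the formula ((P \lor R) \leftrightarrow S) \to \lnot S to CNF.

((P \lor R) \leftrightarrow S) \to \lnot S
≡ \lnot ((P \lor R) \leftrightarrow S) \lor \lnot S   — eliminate \to
≡ \lnot (((P \lor R) \to S) \land (S \to (P \lor R))) \lor \lnot S   — eliminate \leftrightarrow
≡ \lnot ((\lnot (P \lor R) \lor S) \land (S \to (P \lor R))) \lor \lnot S   — eliminate \to
≡ \lnot ((\lnot (P \lor R) \lor S) \land (\lnot S \lor P \lor R)) \lor \lnot S   — eliminate \to
≡ \lnot (\lnot (P \lor R) \lor S) \lor \lnot (\lnot S \lor P \lor R) \lor \lnot S   — De Morgan
≡ (\lnot \lnot (P \lor R) \land \lnot S) \lor \lnot (\lnot S \lor P \lor R) \lor \lnot S   — De Morgan
≡ ((P \lor R) \land \lnot S) \lor \lnot (\lnot S \lor P \lor R) \lor \lnot S   — double negation
≡ ((P \lor R) \land \lnot S) \lor (\lnot \lnot S \land \lnot P \land \lnot R) \lor \lnot S   — De Morgan
≡ ((P \lor R) \land \lnot S) \lor (S \land \lnot P \land \lnot R) \lor \lnot S   — double negation
≡ (P \lor R \lor S \lor \lnot S) \land (P \lor R \lor \lnot P \lor \lnot S) \land (P \lor R \lor \lnot R \lor \lnot S) \land (\lnot S \lor S \lor \lnot S) \land (\lnot S \lor \lnot P \lor \lnot S) \land (\lnot S \lor \lnot R \lor \lnot S)   — distribute \lor over \land
≡ (\lnot S \lor \lnot P) \land (\lnot S \lor \lnot R)   — simplify

(\lnot S \lor \lnot P) \land (\lnot S \lor \lnot R)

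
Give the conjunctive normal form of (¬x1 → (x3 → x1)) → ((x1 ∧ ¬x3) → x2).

(¬x1 → (x3 → x1)) → ((x1 ∧ ¬x3) → x2)
≡ ¬(¬x1 → (x3 → x1)) ∨ ((x1 ∧ ¬x3) → x2)   (eliminate →)
≡ ¬(¬¬x1 ∨ (x3 → x1)) ∨ ((x1 ∧ ¬x3) → x2)   (eliminate →)
≡ ¬(¬¬x1 ∨ ¬x3 ∨ x1) ∨ ((x1 ∧ ¬x3) → x2)   (eliminate →)
≡ ¬(¬¬x1 ∨ ¬x3 ∨ x1) ∨ ¬(x1 ∧ ¬x3) ∨ x2   (eliminate →)
≡ (¬¬¬x1 ∧ ¬¬x3 ∧ ¬x1) ∨ ¬(x1 ∧ ¬x3) ∨ x2   (De Morgan)
≡ (¬x1 ∧ ¬¬x3 ∧ ¬x1) ∨ ¬(x1 ∧ ¬x3) ∨ x2   (double negation)
≡ (¬x1 ∧ x3 ∧ ¬x1) ∨ ¬(x1 ∧ ¬x3) ∨ x2   (double negation)
≡ (¬x1 ∧ x3 ∧ ¬x1) ∨ ¬x1 ∨ ¬¬x3 ∨ x2   (De Morgan)
≡ (¬x1 ∧ x3 ∧ ¬x1) ∨ ¬x1 ∨ x3 ∨ x2   (double negation)
≡ (¬x1 ∨ ¬x1 ∨ x3 ∨ x2) ∧ (x3 ∨ ¬x1 ∨ x3 ∨ x2) ∧ (¬x1 ∨ ¬x1 ∨ x3 ∨ x2)   (distribute ∨ over ∧)
≡ ¬x1 ∨ x3 ∨ x2   (simplify)

¬x1 ∨ x3 ∨ x2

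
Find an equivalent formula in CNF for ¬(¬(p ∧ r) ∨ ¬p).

p ∧ r

¬(¬(p ∧ r) ∨ ¬p)
≡ ¬¬(p ∧ r) ∧ ¬¬p   [De Morgan]
≡ p ∧ r ∧ ¬¬p   [double negation]
≡ p ∧ r ∧ p   [double negation]
≡ p ∧ r   [simplify]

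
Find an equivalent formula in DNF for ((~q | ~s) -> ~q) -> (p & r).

((~q | ~s) -> ~q) -> (p & r)
⇔ ~((~q | ~s) -> ~q) | (p & r)   — eliminate ->
⇔ ~(~(~q | ~s) | ~q) | (p & r)   — eliminate ->
⇔ (~~(~q | ~s) & ~~q) | (p & r)   — De Morgan
⇔ ((~q | ~s) & ~~q) | (p & r)   — double negation
⇔ ((~q | ~s) & q) | (p & r)   — double negation
⇔ (~q & q) | (~s & q) | (p & r)   — distribute & over |
⇔ (~s & q) | (p & r)   — simplify

(~s & q) | (p & r)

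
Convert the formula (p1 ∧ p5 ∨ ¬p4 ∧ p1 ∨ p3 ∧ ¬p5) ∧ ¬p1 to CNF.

(p1 ∧ p5 ∨ ¬p4 ∧ p1 ∨ p3 ∧ ¬p5) ∧ ¬p1
≡ (p1 ∨ ¬p4 ∨ p3) ∧ (p1 ∨ ¬p4 ∨ ¬p5) ∧ (p1 ∨ p1 ∨ p3) ∧ (p1 ∨ p1 ∨ ¬p5) ∧ (p5 ∨ ¬p4 ∨ p3) ∧ (p5 ∨ ¬p4 ∨ ¬p5) ∧ (p5 ∨ p1 ∨ p3) ∧ (p5 ∨ p1 ∨ ¬p5) ∧ ¬p1   [distribute ∨ over ∧]
≡ (p1 ∨ p3) ∧ (p1 ∨ ¬p5) ∧ (p5 ∨ ¬p4 ∨ p3) ∧ ¬p1   [simplify]

(p1 ∨ p3) ∧ (p1 ∨ ¬p5) ∧ (p5 ∨ ¬p4 ∨ p3) ∧ ¬p1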